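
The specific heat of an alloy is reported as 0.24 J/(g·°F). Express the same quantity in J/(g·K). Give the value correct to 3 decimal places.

Since only a temperature interval is involved, the additive offset between the scales drops out.
A change of 1 K is a change of 1.8°F, so per K the value is 0.24 × 1.8 = 0.432.

0.432 J/(g·K)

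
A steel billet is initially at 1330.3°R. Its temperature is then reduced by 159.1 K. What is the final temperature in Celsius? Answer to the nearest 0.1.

Initial temperature in Celsius: (1330.3 - 491.67) × 5/9 = 465.9056°C.
The 159.1 K change is an interval; Kelvin and Celsius degrees are the same size, so ΔC = -159.1°C.
Final Celsius temperature: 465.9056 - 159.1000 = 306.8056°C.

306.8°C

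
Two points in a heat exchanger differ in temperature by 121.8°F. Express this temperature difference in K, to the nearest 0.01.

67.67 K

An interval of 1°F corresponds to 5/9 K.
121.8 × 5/9 = 67.67.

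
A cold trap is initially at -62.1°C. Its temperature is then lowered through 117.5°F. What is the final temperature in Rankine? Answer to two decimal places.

262.39°R

The 117.5°F change is an interval, so only the factor 5/9 applies: -117.5 × 5/9 = -65.2778°C.
Final Celsius temperature: -62.1000 - 65.2778 = -127.3778°C.
In Rankine: -127.3778 × 1.8 + 491.67 = 262.39°R.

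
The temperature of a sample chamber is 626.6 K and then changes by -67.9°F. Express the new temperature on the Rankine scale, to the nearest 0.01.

1059.98°R

Initial temperature in Celsius: 626.6 - 273.15 = 353.4500°C.
The 67.9°F change is an interval, so only the factor 5/9 applies: -67.9 × 5/9 = -37.7222°C.
Final Celsius temperature: 353.4500 - 37.7222 = 315.7278°C.
In Rankine: 315.7278 × 1.8 + 491.67 = 1059.98°R.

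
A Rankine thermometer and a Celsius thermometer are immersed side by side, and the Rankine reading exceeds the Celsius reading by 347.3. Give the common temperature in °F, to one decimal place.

Let x be the Rankine reading; then the Celsius reading is 5/9·x - 273.15.
(5/9·x - 273.15) - x = -347.3  ⇒  (-4/9)·x = -74.15  ⇒  x = 166.8375°R.
In Celsius: (166.8375 - 491.67) × 5/9 = -180.4625°C.
In Fahrenheit: -180.4625 × 1.8 + 32 = -292.8°F.

-292.8°F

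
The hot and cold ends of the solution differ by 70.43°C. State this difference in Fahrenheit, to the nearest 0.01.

126.77°F

An interval of 1°C corresponds to 1.8°F.
70.43 × 1.8 = 126.77.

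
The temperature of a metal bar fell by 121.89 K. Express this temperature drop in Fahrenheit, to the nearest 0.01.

Only the scale ratio 1.8 matters for a change in temperature.
121.89 × 1.8 = 219.40.

219.40°F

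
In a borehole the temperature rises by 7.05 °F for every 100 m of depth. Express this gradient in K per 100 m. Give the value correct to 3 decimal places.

The quantity depends on a temperature interval, so only the ratio of degree sizes applies; the offset between the scales is irrelevant.
A change of 1°F is a change of 5/9 K, so 7.05 × 5/9 = 3.917.

3.917 K/100 m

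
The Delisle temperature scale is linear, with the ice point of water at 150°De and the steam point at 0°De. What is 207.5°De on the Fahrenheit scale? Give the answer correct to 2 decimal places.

-37.00°F

Linear interpolation between the fixed points: C = (207.5 - 150) × 100 / (0 - 150) = -38.3333°C.
Then -38.3333 × 1.8 + 32 = -37.00°F.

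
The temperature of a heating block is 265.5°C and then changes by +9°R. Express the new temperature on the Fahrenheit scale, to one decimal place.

The 9°R change is an interval, so only the factor 5/9 applies: +9 × 5/9 = +5.0000°C.
Final Celsius temperature: 265.5000 + 5.0000 = 270.5000°C.
In Fahrenheit: 270.5000 × 1.8 + 32 = 518.9°F.

518.9°F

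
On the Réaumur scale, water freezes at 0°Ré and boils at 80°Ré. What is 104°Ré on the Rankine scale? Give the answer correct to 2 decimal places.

Linear interpolation between the fixed points: C = (104 - 0) × 100 / (80 - 0) = 130.0000°C.
Then 130.0000 × 1.8 + 491.67 = 725.67°R.

725.67°R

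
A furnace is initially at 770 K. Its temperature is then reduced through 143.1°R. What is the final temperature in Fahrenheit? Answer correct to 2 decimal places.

783.23°F

Initial temperature in Celsius: 770 - 273.15 = 496.8500°C.
The 143.1°R change is an interval, so only the factor 5/9 applies: -143.1 × 5/9 = -79.5000°C.
Final Celsius temperature: 496.8500 - 79.5000 = 417.3500°C.
In Fahrenheit: 417.3500 × 1.8 + 32 = 783.23°F.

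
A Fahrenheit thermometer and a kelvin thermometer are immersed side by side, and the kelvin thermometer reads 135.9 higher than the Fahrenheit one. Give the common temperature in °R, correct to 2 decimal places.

Let x be the Fahrenheit reading; then the kelvin reading is 5/9·x + 255.372.
(5/9·x + 255.372) - x = 135.9  ⇒  (-4/9)·x = -119.472  ⇒  x = 268.8125°F.
In Celsius: (268.8125 - 32) × 5/9 = 131.5625°C.
In Rankine: 131.5625 × 1.8 + 491.67 = 728.48°R.

728.48°R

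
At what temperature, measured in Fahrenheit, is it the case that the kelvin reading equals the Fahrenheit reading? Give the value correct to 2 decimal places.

574.59°F

Let F be the Fahrenheit reading. The kelvin reading is K = 5/9·F + 255.372.
Set K = F: 5/9·F + 255.372 = F.
(-4/9)·F = -255.372  ⇒  F = 574.59.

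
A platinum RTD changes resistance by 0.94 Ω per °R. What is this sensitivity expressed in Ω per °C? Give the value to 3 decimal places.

The quantity depends on a temperature interval, so only the ratio of degree sizes applies; the offset between the scales is irrelevant.
A change of 1°C is a change of 1.8°R, so per °C the value is 0.94 × 1.8 = 1.692.

1.692 Ω per °C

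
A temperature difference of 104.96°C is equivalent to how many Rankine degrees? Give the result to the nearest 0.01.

An interval of 1°C corresponds to 1.8°R.
104.96 × 1.8 = 188.93.

188.93°R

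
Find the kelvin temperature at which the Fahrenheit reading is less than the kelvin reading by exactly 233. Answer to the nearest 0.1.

283.3 K

Let K be the kelvin reading. The Fahrenheit reading is F = 1.8·K - 459.67.
Require F - K = -233: (0.8)·K - 459.67 = -233.
K = (-233 + 459.67) / (0.8) = 283.3.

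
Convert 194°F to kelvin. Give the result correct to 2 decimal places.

In Celsius: (194 - 32) × 5/9 = 90.0000°C.
In kelvin: 90.0000 + 273.15 = 363.15 K.

363.15 K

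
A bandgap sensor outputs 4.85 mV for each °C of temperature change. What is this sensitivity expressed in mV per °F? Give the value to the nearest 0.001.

Since only a temperature interval is involved, the additive offset between the scales drops out.
A change of 1°F is a change of 5/9°C, so per °F the value is 4.85 × 5/9 = 2.694.

2.694 mV per °F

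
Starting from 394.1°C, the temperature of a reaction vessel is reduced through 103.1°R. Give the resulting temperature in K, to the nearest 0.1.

The 103.1°R change is an interval, so only the factor 5/9 applies: -103.1 × 5/9 = -57.2778°C.
Final Celsius temperature: 394.1000 - 57.2778 = 336.8222°C.
In kelvin: 336.8222 + 273.15 = 610.0 K.

610.0 K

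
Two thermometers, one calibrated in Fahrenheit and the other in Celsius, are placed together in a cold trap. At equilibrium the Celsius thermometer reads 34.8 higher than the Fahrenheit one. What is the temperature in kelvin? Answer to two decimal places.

Let x be the Fahrenheit reading; then the Celsius reading is 5/9·x - 17.7778.
(5/9·x - 17.7778) - x = 34.8  ⇒  (-4/9)·x = 52.5778  ⇒  x = -118.3000°F.
In Celsius: (-118.3 - 32) × 5/9 = -83.5000°C.
In kelvin: -83.5000 + 273.15 = 189.65 K.

189.65 K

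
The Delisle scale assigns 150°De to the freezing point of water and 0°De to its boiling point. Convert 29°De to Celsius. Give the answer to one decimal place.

80.7°C

Linear interpolation between the fixed points: C = (29 - 150) × 100 / (0 - 150) = 80.6667°C.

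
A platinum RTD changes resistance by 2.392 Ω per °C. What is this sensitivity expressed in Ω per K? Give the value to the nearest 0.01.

2.39 Ω per K

The quantity depends on a temperature interval, so only the ratio of degree sizes applies; the offset between the scales is irrelevant.
A change of 1 K is a change of 1°C, so per K the value is 2.392 × 1 = 2.39.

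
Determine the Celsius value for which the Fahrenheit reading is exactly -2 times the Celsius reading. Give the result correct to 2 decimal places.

Let C be the Celsius reading. The Fahrenheit reading is F = 1.8·C + 32.
Require F = -2·C: 1.8·C + 32 = -2·C.
(3.8)·C = -32  ⇒  C = -8.42.

-8.42°C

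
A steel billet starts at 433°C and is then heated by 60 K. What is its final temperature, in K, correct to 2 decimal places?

The 60 K change is an interval; Kelvin and Celsius degrees are the same size, so ΔC = +60°C.
Final Celsius temperature: 433.0000 + 60.0000 = 493.0000°C.
In kelvin: 493.0000 + 273.15 = 766.15 K.

766.15 K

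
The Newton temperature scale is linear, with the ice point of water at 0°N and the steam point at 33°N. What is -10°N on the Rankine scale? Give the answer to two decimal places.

Linear interpolation between the fixed points: C = (-10 - 0) × 100 / (33 - 0) = -30.3030°C.
Then -30.3030 × 1.8 + 491.67 = 437.12°R.

437.12°R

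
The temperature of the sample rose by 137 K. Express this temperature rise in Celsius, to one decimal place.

Kelvin and Celsius degrees are the same size, so the interval is unchanged: 137.0.

137.0°C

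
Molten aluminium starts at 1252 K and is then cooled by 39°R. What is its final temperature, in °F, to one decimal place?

Initial temperature in Celsius: 1252 - 273.15 = 978.8500°C.
The 39°R change is an interval, so only the factor 5/9 applies: -39 × 5/9 = -21.6667°C.
Final Celsius temperature: 978.8500 - 21.6667 = 957.1833°C.
In Fahrenheit: 957.1833 × 1.8 + 32 = 1754.9°F.

1754.9°F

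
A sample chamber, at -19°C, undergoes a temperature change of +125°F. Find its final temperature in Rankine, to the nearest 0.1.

The 125°F change is an interval, so only the factor 5/9 applies: +125 × 5/9 = +69.4444°C.
Final Celsius temperature: -19.0000 + 69.4444 = 50.4444°C.
In Rankine: 50.4444 × 1.8 + 491.67 = 582.5°R.

582.5°R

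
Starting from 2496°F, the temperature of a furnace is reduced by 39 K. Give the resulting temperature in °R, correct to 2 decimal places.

Initial temperature in Celsius: (2496 - 32) × 5/9 = 1368.8889°C.
The 39 K change is an interval; Kelvin and Celsius degrees are the same size, so ΔC = -39°C.
Final Celsius temperature: 1368.8889 - 39.0000 = 1329.8889°C.
In Rankine: 1329.8889 × 1.8 + 491.67 = 2885.47°R.

2885.47°R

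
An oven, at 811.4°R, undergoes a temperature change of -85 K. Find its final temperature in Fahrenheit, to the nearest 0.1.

Initial temperature in Celsius: (811.4 - 491.67) × 5/9 = 177.6278°C.
The 85 K change is an interval; Kelvin and Celsius degrees are the same size, so ΔC = -85°C.
Final Celsius temperature: 177.6278 - 85.0000 = 92.6278°C.
In Fahrenheit: 92.6278 × 1.8 + 32 = 198.7°F.

198.7°F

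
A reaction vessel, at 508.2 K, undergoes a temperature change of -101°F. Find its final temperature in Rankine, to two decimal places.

813.76°R

Initial temperature in Celsius: 508.2 - 273.15 = 235.0500°C.
The 101°F change is an interval, so only the factor 5/9 applies: -101 × 5/9 = -56.1111°C.
Final Celsius temperature: 235.0500 - 56.1111 = 178.9389°C.
In Rankine: 178.9389 × 1.8 + 491.67 = 813.76°R.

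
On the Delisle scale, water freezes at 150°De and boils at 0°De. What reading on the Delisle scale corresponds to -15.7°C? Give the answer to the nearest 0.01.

Linearly onto the Delisle scale: 150 + (-15.7000 / 100) × (0 - 150) = 173.55°De.

173.55°De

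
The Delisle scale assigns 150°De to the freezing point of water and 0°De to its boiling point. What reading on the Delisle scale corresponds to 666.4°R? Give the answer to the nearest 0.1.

First in Celsius: (666.4 - 491.67) × 5/9 = 97.0722°C.
Linearly onto the Delisle scale: 150 + (97.0722 / 100) × (0 - 150) = 4.4°De.

4.4°De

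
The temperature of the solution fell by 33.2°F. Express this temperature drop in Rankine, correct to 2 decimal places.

33.20°R

Fahrenheit and Rankine degrees are the same size, so the interval is unchanged: 33.20.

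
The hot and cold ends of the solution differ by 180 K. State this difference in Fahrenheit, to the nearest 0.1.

324.0°F

For a temperature interval the offset drops out; only the factor 1.8 applies.
180 × 1.8 = 324.0.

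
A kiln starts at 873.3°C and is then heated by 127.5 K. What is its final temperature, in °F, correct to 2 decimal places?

The 127.5 K change is an interval; Kelvin and Celsius degrees are the same size, so ΔC = +127.5°C.
Final Celsius temperature: 873.3000 + 127.5000 = 1000.8000°C.
In Fahrenheit: 1000.8000 × 1.8 + 32 = 1833.44°F.

1833.44°F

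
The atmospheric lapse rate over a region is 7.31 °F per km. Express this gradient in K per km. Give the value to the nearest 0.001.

Since only a temperature interval is involved, the additive offset between the scales drops out.
A change of 1°F is a change of 5/9 K, so 7.31 × 5/9 = 4.061.

4.061 K/km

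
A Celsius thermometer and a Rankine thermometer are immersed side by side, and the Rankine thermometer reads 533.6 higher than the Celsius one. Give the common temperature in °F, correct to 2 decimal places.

126.34°F

Let x be the Celsius reading; then the Rankine reading is 1.8·x + 491.67.
(1.8·x + 491.67) - x = 533.6  ⇒  (0.8)·x = 41.93  ⇒  x = 52.4125°C.
In Fahrenheit: 52.4125 × 1.8 + 32 = 126.34°F.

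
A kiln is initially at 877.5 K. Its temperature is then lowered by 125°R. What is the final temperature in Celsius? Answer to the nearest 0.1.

534.9°C

Initial temperature in Celsius: 877.5 - 273.15 = 604.3500°C.
The 125°R change is an interval, so only the factor 5/9 applies: -125 × 5/9 = -69.4444°C.
Final Celsius temperature: 604.3500 - 69.4444 = 534.9056°C.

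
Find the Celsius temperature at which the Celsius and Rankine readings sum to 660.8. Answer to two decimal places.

Let C be the Celsius reading. The Rankine reading is R = 1.8·C + 491.67.
Require C + R = 660.8: (2.8)·C + 491.67 = 660.8.
C = (660.8 - 491.67) / (2.8) = 60.40.

60.40°C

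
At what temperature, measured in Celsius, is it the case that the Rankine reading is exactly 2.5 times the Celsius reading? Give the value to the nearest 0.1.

702.4°C

Let C be the Celsius reading. The Rankine reading is R = 1.8·C + 491.67.
Require R = 2.5·C: 1.8·C + 491.67 = 2.5·C.
(-0.7)·C = -491.67  ⇒  C = 702.4.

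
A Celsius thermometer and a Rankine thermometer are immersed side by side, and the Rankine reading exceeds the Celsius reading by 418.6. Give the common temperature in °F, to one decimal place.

Let x be the Celsius reading; then the Rankine reading is 1.8·x + 491.67.
(1.8·x + 491.67) - x = 418.6  ⇒  (0.8)·x = -73.07  ⇒  x = -91.3375°C.
In Fahrenheit: -91.3375 × 1.8 + 32 = -132.4°F.

-132.4°F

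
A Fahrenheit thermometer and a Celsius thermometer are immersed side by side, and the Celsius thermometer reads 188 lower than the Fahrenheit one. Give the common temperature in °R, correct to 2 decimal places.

842.67°R

Let x be the Fahrenheit reading; then the Celsius reading is 5/9·x - 17.7778.
(5/9·x - 17.7778) - x = -188  ⇒  (-4/9)·x = -170.222  ⇒  x = 383.0000°F.
In Celsius: (383 - 32) × 5/9 = 195.0000°C.
In Rankine: 195.0000 × 1.8 + 491.67 = 842.67°R.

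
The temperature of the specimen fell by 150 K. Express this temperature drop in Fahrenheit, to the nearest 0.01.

270.00°F

An interval of 1 K corresponds to 1.8°F.
150 × 1.8 = 270.00.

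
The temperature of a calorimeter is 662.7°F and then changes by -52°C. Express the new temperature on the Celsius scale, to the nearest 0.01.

298.39°C

Initial temperature in Celsius: (662.7 - 32) × 5/9 = 350.3889°C.
Final Celsius temperature: 350.3889 - 52.0000 = 298.3889°C.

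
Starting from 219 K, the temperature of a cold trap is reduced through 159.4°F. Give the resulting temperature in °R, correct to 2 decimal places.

Initial temperature in Celsius: 219 - 273.15 = -54.1500°C.
The 159.4°F change is an interval, so only the factor 5/9 applies: -159.4 × 5/9 = -88.5556°C.
Final Celsius temperature: -54.1500 - 88.5556 = -142.7056°C.
In Rankine: -142.7056 × 1.8 + 491.67 = 234.80°R.

234.80°R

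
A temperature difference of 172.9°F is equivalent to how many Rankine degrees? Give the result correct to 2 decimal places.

172.90°R

Fahrenheit and Rankine degrees are the same size, so the interval is unchanged: 172.90.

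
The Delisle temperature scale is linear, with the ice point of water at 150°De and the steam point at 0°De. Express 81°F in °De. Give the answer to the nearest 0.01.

First in Celsius: (81 - 32) × 5/9 = 27.2222°C.
Linearly onto the Delisle scale: 150 + (27.2222 / 100) × (0 - 150) = 109.17°De.

109.17°De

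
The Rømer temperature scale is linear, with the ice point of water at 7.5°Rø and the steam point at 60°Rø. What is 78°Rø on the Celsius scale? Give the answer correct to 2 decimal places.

Linear interpolation between the fixed points: C = (78 - 7.5) × 100 / (60 - 7.5) = 134.2857°C.

134.29°C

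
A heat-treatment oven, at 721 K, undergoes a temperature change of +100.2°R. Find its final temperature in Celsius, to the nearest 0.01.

503.52°C

Initial temperature in Celsius: 721 - 273.15 = 447.8500°C.
The 100.2°R change is an interval, so only the factor 5/9 applies: +100.2 × 5/9 = +55.6667°C.
Final Celsius temperature: 447.8500 + 55.6667 = 503.5167°C.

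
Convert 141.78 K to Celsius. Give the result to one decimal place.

In Celsius: 141.78 - 273.15 = -131.3700°C.

-131.4°C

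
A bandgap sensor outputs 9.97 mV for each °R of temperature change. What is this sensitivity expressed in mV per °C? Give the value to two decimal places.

17.95 mV per °C

Since only a temperature interval is involved, the additive offset between the scales drops out.
A change of 1°C is a change of 1.8°R, so per °C the value is 9.97 × 1.8 = 17.95.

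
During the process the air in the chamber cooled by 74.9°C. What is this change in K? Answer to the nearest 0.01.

Celsius and kelvin degrees are the same size, so the interval is unchanged: 74.90.

74.90 K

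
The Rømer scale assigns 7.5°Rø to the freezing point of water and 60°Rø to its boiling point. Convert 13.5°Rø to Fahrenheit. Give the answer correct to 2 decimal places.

52.57°F

Linear interpolation between the fixed points: C = (13.5 - 7.5) × 100 / (60 - 7.5) = 11.4286°C.
Then 11.4286 × 1.8 + 32 = 52.57°F.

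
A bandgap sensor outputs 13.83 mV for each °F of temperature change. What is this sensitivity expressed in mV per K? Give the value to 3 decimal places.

The quantity depends on a temperature interval, so only the ratio of degree sizes applies; the offset between the scales is irrelevant.
A change of 1 K is a change of 1.8°F, so per K the value is 13.83 × 1.8 = 24.894.

24.894 mV per K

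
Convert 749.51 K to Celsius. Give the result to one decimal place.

In Celsius: 749.51 - 273.15 = 476.3600°C.

476.4°C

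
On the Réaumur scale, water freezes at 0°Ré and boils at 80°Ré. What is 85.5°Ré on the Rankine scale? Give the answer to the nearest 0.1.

684.0°R

Linear interpolation between the fixed points: C = (85.5 - 0) × 100 / (80 - 0) = 106.8750°C.
Then 106.8750 × 1.8 + 491.67 = 684.0°R.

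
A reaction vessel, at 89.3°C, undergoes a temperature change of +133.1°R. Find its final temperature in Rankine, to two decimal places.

The 133.1°R change is an interval, so only the factor 5/9 applies: +133.1 × 5/9 = +73.9444°C.
Final Celsius temperature: 89.3000 + 73.9444 = 163.2444°C.
In Rankine: 163.2444 × 1.8 + 491.67 = 785.51°R.

785.51°R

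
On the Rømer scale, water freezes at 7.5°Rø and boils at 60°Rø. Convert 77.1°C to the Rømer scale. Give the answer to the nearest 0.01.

Linearly onto the Rømer scale: 7.5 + (77.1000 / 100) × (60 - 7.5) = 47.98°Rø.

47.98°Rø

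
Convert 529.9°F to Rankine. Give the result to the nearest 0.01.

In Celsius: (529.9 - 32) × 5/9 = 276.6111°C.
In Rankine: 276.6111 × 1.8 + 491.67 = 989.57°R.

989.57°R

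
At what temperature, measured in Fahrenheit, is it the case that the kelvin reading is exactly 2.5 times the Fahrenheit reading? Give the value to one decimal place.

Let F be the Fahrenheit reading. The kelvin reading is K = 5/9·F + 255.372.
Require K = 2.5·F: 5/9·F + 255.372 = 2.5·F.
(-35/18)·F = -255.372  ⇒  F = 131.3.

131.3°F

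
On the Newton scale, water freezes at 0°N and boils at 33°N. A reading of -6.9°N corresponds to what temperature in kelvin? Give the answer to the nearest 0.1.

252.2 K

Linear interpolation between the fixed points: C = (-6.9 - 0) × 100 / (33 - 0) = -20.9091°C.
Then -20.9091 + 273.15 = 252.2 K.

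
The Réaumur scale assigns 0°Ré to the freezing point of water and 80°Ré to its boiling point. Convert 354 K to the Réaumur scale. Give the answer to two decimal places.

64.68°Ré

First in Celsius: 354 - 273.15 = 80.8500°C.
Linearly onto the Réaumur scale: 0 + (80.8500 / 100) × (80 - 0) = 64.68°Ré.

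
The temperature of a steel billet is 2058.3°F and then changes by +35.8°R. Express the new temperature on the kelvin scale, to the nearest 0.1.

1418.8 K

Initial temperature in Celsius: (2058.3 - 32) × 5/9 = 1125.7222°C.
The 35.8°R change is an interval, so only the factor 5/9 applies: +35.8 × 5/9 = +19.8889°C.
Final Celsius temperature: 1125.7222 + 19.8889 = 1145.6111°C.
In kelvin: 1145.6111 + 273.15 = 1418.8 K.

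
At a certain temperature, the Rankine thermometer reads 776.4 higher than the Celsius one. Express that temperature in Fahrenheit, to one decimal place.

Let x be the Celsius reading; then the Rankine reading is 1.8·x + 491.67.
(1.8·x + 491.67) - x = 776.4  ⇒  (0.8)·x = 284.73  ⇒  x = 355.9125°C.
In Fahrenheit: 355.9125 × 1.8 + 32 = 672.6°F.

672.6°F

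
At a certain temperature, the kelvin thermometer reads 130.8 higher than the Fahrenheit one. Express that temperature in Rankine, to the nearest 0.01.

739.96°R

Let x be the Fahrenheit reading; then the kelvin reading is 5/9·x + 255.372.
(5/9·x + 255.372) - x = 130.8  ⇒  (-4/9)·x = -124.572  ⇒  x = 280.2875°F.
In Celsius: (280.2875 - 32) × 5/9 = 137.9375°C.
In Rankine: 137.9375 × 1.8 + 491.67 = 739.96°R.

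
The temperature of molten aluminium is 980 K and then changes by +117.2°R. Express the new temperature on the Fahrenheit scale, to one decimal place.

Initial temperature in Celsius: 980 - 273.15 = 706.8500°C.
The 117.2°R change is an interval, so only the factor 5/9 applies: +117.2 × 5/9 = +65.1111°C.
Final Celsius temperature: 706.8500 + 65.1111 = 771.9611°C.
In Fahrenheit: 771.9611 × 1.8 + 32 = 1421.5°F.

1421.5°F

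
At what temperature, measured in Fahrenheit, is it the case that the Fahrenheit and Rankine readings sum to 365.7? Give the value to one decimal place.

-47.0°F

Let F be the Fahrenheit reading. The Rankine reading is R = 1·F + 459.67.
Require F + R = 365.7: (2)·F + 459.67 = 365.7.
F = (365.7 - 459.67) / (2) = -47.0.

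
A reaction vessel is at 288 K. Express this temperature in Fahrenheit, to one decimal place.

In Celsius: 288 - 273.15 = 14.8500°C.
In Fahrenheit: 14.8500 × 1.8 + 32 = 58.7°F.

58.7°F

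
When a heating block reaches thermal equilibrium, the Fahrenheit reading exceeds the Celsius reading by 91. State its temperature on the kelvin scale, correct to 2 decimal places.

Let x be the Fahrenheit reading; then the Celsius reading is 5/9·x - 17.7778.
(5/9·x - 17.7778) - x = -91  ⇒  (-4/9)·x = -73.2222  ⇒  x = 164.7500°F.
In Celsius: (164.75 - 32) × 5/9 = 73.7500°C.
In kelvin: 73.7500 + 273.15 = 346.90 K.

346.90 K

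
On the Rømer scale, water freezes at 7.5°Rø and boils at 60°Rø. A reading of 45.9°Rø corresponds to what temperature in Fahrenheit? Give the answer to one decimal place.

Linear interpolation between the fixed points: C = (45.9 - 7.5) × 100 / (60 - 7.5) = 73.1429°C.
Then 73.1429 × 1.8 + 32 = 163.7°F.

163.7°F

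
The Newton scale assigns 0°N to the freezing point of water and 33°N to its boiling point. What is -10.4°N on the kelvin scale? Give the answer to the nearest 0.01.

241.63 K

Linear interpolation between the fixed points: C = (-10.4 - 0) × 100 / (33 - 0) = -31.5152°C.
Then -31.5152 + 273.15 = 241.63 K.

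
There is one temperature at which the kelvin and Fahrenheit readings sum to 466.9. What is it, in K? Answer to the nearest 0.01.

330.92 K

Let K be the kelvin reading. The Fahrenheit reading is F = 1.8·K - 459.67.
Require K + F = 466.9: (2.8)·K - 459.67 = 466.9.
K = (466.9 + 459.67) / (2.8) = 330.92.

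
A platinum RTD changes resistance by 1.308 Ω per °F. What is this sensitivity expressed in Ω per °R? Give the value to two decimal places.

The quantity depends on a temperature interval, so only the ratio of degree sizes applies; the offset between the scales is irrelevant.
A change of 1°R is a change of 1°F, so per °R the value is 1.308 × 1 = 1.31.

1.31 Ω per °R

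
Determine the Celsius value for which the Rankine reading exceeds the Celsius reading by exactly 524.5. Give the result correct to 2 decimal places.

Let C be the Celsius reading. The Rankine reading is R = 1.8·C + 491.67.
Require R - C = 524.5: (0.8)·C + 491.67 = 524.5.
C = (524.5 - 491.67) / (0.8) = 41.04.

41.04°C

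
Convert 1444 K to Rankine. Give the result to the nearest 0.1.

In Celsius: 1444 - 273.15 = 1170.8500°C.
In Rankine: 1170.8500 × 1.8 + 491.67 = 2599.2°R.

2599.2°R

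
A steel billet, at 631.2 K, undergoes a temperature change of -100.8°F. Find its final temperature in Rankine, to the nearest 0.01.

Initial temperature in Celsius: 631.2 - 273.15 = 358.0500°C.
The 100.8°F change is an interval, so only the factor 5/9 applies: -100.8 × 5/9 = -56.0000°C.
Final Celsius temperature: 358.0500 - 56.0000 = 302.0500°C.
In Rankine: 302.0500 × 1.8 + 491.67 = 1035.36°R.

1035.36°R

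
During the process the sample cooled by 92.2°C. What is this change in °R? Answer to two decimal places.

For a temperature interval the offset drops out; only the factor 1.8 applies.
92.2 × 1.8 = 165.96.

165.96°R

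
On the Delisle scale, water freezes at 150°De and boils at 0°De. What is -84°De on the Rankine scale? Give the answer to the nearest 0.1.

772.5°R

Linear interpolation between the fixed points: C = (-84 - 150) × 100 / (0 - 150) = 156.0000°C.
Then 156.0000 × 1.8 + 491.67 = 772.5°R.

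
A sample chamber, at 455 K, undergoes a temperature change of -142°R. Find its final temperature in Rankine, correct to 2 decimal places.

Initial temperature in Celsius: 455 - 273.15 = 181.8500°C.
The 142°R change is an interval, so only the factor 5/9 applies: -142 × 5/9 = -78.8889°C.
Final Celsius temperature: 181.8500 - 78.8889 = 102.9611°C.
In Rankine: 102.9611 × 1.8 + 491.67 = 677.00°R.

677.00°R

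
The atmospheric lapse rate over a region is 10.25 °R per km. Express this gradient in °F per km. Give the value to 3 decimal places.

The quantity depends on a temperature interval, so only the ratio of degree sizes applies; the offset between the scales is irrelevant.
A change of 1°R is a change of 1°F, so 10.25 × 1 = 10.250.

10.250 °F/km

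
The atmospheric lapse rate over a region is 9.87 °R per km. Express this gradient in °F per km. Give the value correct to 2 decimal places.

Since only a temperature interval is involved, the additive offset between the scales drops out.
A change of 1°R is a change of 1°F, so 9.87 × 1 = 9.87.

9.87 °F/km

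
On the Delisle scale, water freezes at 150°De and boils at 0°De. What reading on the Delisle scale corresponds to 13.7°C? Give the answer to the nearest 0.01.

Linearly onto the Delisle scale: 150 + (13.7000 / 100) × (0 - 150) = 129.45°De.

129.45°De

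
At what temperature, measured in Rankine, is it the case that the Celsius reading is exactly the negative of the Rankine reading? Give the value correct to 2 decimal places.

Let R be the Rankine reading. The Celsius reading is C = 5/9·R - 273.15.
Require C = -1·R: 5/9·R - 273.15 = -1·R.
(14/9)·R = 273.15  ⇒  R = 175.60.

175.60°R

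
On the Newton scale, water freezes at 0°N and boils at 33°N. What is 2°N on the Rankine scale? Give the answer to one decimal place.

502.6°R

Linear interpolation between the fixed points: C = (2 - 0) × 100 / (33 - 0) = 6.0606°C.
Then 6.0606 × 1.8 + 491.67 = 502.6°R.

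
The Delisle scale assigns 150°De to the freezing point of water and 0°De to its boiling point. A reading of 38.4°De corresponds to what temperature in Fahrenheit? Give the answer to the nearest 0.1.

165.9°F

Linear interpolation between the fixed points: C = (38.4 - 150) × 100 / (0 - 150) = 74.4000°C.
Then 74.4000 × 1.8 + 32 = 165.9°F.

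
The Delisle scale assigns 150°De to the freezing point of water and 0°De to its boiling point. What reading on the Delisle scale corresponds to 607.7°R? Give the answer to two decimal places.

53.31°De

First in Celsius: (607.7 - 491.67) × 5/9 = 64.4611°C.
Linearly onto the Delisle scale: 150 + (64.4611 / 100) × (0 - 150) = 53.31°De.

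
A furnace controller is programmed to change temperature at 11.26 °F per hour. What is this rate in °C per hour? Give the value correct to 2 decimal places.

Since only a temperature interval is involved, the additive offset between the scales drops out.
A change of 1°F is a change of 5/9°C, so 11.26 × 5/9 = 6.26.

6.26 °C/hour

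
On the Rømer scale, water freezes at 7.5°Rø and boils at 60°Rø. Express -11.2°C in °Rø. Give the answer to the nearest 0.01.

1.62°Rø

Linearly onto the Rømer scale: 7.5 + (-11.2000 / 100) × (60 - 7.5) = 1.62°Rø.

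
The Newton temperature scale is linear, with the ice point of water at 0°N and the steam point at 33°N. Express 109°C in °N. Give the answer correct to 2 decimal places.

35.97°N

Linearly onto the Newton scale: 0 + (109.0000 / 100) × (33 - 0) = 35.97°N.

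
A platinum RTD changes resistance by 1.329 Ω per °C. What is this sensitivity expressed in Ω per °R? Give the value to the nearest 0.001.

The quantity depends on a temperature interval, so only the ratio of degree sizes applies; the offset between the scales is irrelevant.
A change of 1°R is a change of 5/9°C, so per °R the value is 1.329 × 5/9 = 0.738.

0.738 Ω per °R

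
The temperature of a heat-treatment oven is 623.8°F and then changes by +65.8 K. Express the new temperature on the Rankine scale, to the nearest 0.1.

1201.9°R

Initial temperature in Celsius: (623.8 - 32) × 5/9 = 328.7778°C.
The 65.8 K change is an interval; Kelvin and Celsius degrees are the same size, so ΔC = +65.8°C.
Final Celsius temperature: 328.7778 + 65.8000 = 394.5778°C.
In Rankine: 394.5778 × 1.8 + 491.67 = 1201.9°R.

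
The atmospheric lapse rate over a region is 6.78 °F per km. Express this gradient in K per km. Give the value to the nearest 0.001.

Since only a temperature interval is involved, the additive offset between the scales drops out.
A change of 1°F is a change of 5/9 K, so 6.78 × 5/9 = 3.767.

3.767 K/km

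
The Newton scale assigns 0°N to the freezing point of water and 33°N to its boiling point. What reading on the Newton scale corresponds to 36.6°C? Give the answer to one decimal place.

12.1°N

Linearly onto the Newton scale: 0 + (36.6000 / 100) × (33 - 0) = 12.1°N.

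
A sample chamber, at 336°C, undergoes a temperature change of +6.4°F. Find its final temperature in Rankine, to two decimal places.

1102.87°R

The 6.4°F change is an interval, so only the factor 5/9 applies: +6.4 × 5/9 = +3.5556°C.
Final Celsius temperature: 336.0000 + 3.5556 = 339.5556°C.
In Rankine: 339.5556 × 1.8 + 491.67 = 1102.87°R.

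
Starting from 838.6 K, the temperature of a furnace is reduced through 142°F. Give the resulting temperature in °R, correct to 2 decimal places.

Initial temperature in Celsius: 838.6 - 273.15 = 565.4500°C.
The 142°F change is an interval, so only the factor 5/9 applies: -142 × 5/9 = -78.8889°C.
Final Celsius temperature: 565.4500 - 78.8889 = 486.5611°C.
In Rankine: 486.5611 × 1.8 + 491.67 = 1367.48°R.

1367.48°R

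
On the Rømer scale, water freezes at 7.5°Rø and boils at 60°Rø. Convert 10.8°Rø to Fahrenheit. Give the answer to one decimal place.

43.3°F

Linear interpolation between the fixed points: C = (10.8 - 7.5) × 100 / (60 - 7.5) = 6.2857°C.
Then 6.2857 × 1.8 + 32 = 43.3°F.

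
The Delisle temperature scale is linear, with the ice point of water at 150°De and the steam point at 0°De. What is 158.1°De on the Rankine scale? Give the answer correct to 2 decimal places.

Linear interpolation between the fixed points: C = (158.1 - 150) × 100 / (0 - 150) = -5.4000°C.
Then -5.4000 × 1.8 + 491.67 = 481.95°R.

481.95°R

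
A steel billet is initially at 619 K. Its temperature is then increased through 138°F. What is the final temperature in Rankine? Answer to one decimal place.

1252.2°R

Initial temperature in Celsius: 619 - 273.15 = 345.8500°C.
The 138°F change is an interval, so only the factor 5/9 applies: +138 × 5/9 = +76.6667°C.
Final Celsius temperature: 345.8500 + 76.6667 = 422.5167°C.
In Rankine: 422.5167 × 1.8 + 491.67 = 1252.2°R.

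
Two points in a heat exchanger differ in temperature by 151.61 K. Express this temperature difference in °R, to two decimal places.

272.90°R

Only the scale ratio 1.8 matters for a change in temperature.
151.61 × 1.8 = 272.90.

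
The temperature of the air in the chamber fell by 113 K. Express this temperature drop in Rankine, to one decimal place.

203.4°R

For a temperature interval the offset drops out; only the factor 1.8 applies.
113 × 1.8 = 203.4.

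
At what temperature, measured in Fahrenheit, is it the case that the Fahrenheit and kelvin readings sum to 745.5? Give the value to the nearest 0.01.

315.08°F

Let F be the Fahrenheit reading. The kelvin reading is K = 5/9·F + 255.372.
Require F + K = 745.5: (14/9)·F + 255.372 = 745.5.
F = (745.5 - 255.372) / (14/9) = 315.08.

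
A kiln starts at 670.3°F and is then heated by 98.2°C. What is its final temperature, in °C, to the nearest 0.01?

Initial temperature in Celsius: (670.3 - 32) × 5/9 = 354.6111°C.
Final Celsius temperature: 354.6111 + 98.2000 = 452.8111°C.

452.81°C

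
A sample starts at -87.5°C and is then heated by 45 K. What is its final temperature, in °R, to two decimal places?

The 45 K change is an interval; Kelvin and Celsius degrees are the same size, so ΔC = +45°C.
Final Celsius temperature: -87.5000 + 45.0000 = -42.5000°C.
In Rankine: -42.5000 × 1.8 + 491.67 = 415.17°R.

415.17°R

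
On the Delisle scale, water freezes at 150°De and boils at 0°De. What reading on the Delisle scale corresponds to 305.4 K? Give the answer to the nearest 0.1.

101.6°De

First in Celsius: 305.4 - 273.15 = 32.2500°C.
Linearly onto the Delisle scale: 150 + (32.2500 / 100) × (0 - 150) = 101.6°De.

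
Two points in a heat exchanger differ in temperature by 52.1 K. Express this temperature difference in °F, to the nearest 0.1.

93.8°F

For a temperature interval the offset drops out; only the factor 1.8 applies.
52.1 × 1.8 = 93.8.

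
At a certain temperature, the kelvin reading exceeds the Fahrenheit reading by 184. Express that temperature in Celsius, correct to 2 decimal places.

Let x be the kelvin reading; then the Fahrenheit reading is 1.8·x - 459.67.
(1.8·x - 459.67) - x = -184  ⇒  (0.8)·x = 275.67  ⇒  x = 344.5875 K.
In Celsius: 344.5875 - 273.15 = 71.44°C.

71.44°C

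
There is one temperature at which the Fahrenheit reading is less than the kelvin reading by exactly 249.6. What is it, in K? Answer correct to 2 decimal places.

262.59 K

Let K be the kelvin reading. The Fahrenheit reading is F = 1.8·K - 459.67.
Require F - K = -249.6: (0.8)·K - 459.67 = -249.6.
K = (-249.6 + 459.67) / (0.8) = 262.59.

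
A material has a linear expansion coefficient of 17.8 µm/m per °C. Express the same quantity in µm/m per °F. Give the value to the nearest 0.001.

The quantity depends on a temperature interval, so only the ratio of degree sizes applies; the offset between the scales is irrelevant.
A change of 1°F is a change of 5/9°C, so per °F the value is 17.8 × 5/9 = 9.889.

9.889 µm/m per °F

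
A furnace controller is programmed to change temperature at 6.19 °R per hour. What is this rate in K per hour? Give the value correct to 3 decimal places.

The quantity depends on a temperature interval, so only the ratio of degree sizes applies; the offset between the scales is irrelevant.
A change of 1°R is a change of 5/9 K, so 6.19 × 5/9 = 3.439.

3.439 K/hour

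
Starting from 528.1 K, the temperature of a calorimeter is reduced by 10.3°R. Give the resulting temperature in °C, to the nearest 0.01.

249.23°C

Initial temperature in Celsius: 528.1 - 273.15 = 254.9500°C.
The 10.3°R change is an interval, so only the factor 5/9 applies: -10.3 × 5/9 = -5.7222°C.
Final Celsius temperature: 254.9500 - 5.7222 = 249.2278°C.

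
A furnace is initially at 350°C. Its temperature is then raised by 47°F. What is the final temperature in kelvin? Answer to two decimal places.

The 47°F change is an interval, so only the factor 5/9 applies: +47 × 5/9 = +26.1111°C.
Final Celsius temperature: 350.0000 + 26.1111 = 376.1111°C.
In kelvin: 376.1111 + 273.15 = 649.26 K.

649.26 K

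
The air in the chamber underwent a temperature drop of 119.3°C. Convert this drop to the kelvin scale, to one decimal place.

119.3 K

Celsius and kelvin degrees are the same size, so the interval is unchanged: 119.3.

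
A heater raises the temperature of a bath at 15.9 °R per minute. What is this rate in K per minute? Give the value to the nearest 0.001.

8.833 K/minute

The quantity depends on a temperature interval, so only the ratio of degree sizes applies; the offset between the scales is irrelevant.
A change of 1°R is a change of 5/9 K, so 15.9 × 5/9 = 8.833.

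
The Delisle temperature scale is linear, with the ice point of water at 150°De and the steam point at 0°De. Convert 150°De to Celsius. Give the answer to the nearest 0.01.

0.00°C

Linear interpolation between the fixed points: C = (150 - 150) × 100 / (0 - 150) = 0.0000°C.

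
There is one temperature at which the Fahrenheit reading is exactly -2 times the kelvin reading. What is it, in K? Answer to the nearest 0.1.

121.0 K

Let K be the kelvin reading. The Fahrenheit reading is F = 1.8·K - 459.67.
Require F = -2·K: 1.8·K - 459.67 = -2·K.
(3.8)·K = 459.67  ⇒  K = 121.0.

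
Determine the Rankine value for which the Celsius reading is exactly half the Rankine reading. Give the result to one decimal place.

4916.7°R

Let R be the Rankine reading. The Celsius reading is C = 5/9·R - 273.15.
Require C = 0.5·R: 5/9·R - 273.15 = 0.5·R.
(1/18)·R = 273.15  ⇒  R = 4916.7.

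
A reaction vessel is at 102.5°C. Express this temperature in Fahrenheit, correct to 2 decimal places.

In Fahrenheit: 102.5000 × 1.8 + 32 = 216.50°F.

216.50°F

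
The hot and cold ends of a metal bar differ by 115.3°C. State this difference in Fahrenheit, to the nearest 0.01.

An interval of 1°C corresponds to 1.8°F.
115.3 × 1.8 = 207.54.

207.54°F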